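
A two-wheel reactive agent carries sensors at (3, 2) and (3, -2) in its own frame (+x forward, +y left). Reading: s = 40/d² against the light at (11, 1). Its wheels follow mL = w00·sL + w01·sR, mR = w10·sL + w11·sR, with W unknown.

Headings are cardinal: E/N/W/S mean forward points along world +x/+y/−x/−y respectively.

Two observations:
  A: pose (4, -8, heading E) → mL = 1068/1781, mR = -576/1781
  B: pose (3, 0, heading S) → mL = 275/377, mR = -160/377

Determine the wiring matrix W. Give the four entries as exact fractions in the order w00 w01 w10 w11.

obs A: pose=(4,-8,E) → sL=8/13, sR=40/137, mL=1068/1781, mR=-576/1781
obs B: pose=(3,0,S) → sL=10/13, sR=10/29, mL=275/377, mR=-160/377
sensor matrix S = [[8/13, 40/137], [10/13, 10/29]]; det S = -640/51649
solve [mL_A; mL_B] = S·[w00; w01] and [mR_A; mR_B] = S·[w10; w11]:
  w00 = 1/2, w01 = 1, w10 = -1, w11 = 1

1/2 1 -1 1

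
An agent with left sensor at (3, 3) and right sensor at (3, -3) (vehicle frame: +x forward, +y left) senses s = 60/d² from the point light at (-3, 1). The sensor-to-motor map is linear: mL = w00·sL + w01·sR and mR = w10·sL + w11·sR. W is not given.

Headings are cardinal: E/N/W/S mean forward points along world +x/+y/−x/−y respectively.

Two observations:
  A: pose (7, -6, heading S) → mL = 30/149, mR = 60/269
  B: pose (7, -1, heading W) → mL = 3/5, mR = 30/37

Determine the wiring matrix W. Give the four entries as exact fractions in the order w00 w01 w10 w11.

0 1/2 1 0

obs A: pose=(7,-6,S) → sL=60/269, sR=60/149, mL=30/149, mR=60/269
obs B: pose=(7,-1,W) → sL=30/37, sR=6/5, mL=3/5, mR=30/37
sensor matrix S = [[60/269, 60/149], [30/37, 6/5]]; det S = -87264/1482997
solve [mL_A; mL_B] = S·[w00; w01] and [mR_A; mR_B] = S·[w10; w11]:
  w00 = 0, w01 = 1/2, w10 = 1, w11 = 0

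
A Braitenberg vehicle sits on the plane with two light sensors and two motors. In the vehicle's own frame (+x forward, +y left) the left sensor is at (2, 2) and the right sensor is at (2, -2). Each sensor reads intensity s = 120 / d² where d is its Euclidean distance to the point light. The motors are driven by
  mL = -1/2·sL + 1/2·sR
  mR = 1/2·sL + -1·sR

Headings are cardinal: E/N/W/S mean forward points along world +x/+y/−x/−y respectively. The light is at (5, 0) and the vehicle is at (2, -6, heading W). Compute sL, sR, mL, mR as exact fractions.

left sensor world pos  = (0, -8); dL² = 89
right sensor world pos = (0, -4); dR² = 41
sL = 120/89 = 120/89
sR = 120/41 = 120/41
mL = -1/2·sL + 1/2·sR = 2880/3649
mR = 1/2·sL + -1·sR = -8220/3649

120/89 120/41 2880/3649 -8220/3649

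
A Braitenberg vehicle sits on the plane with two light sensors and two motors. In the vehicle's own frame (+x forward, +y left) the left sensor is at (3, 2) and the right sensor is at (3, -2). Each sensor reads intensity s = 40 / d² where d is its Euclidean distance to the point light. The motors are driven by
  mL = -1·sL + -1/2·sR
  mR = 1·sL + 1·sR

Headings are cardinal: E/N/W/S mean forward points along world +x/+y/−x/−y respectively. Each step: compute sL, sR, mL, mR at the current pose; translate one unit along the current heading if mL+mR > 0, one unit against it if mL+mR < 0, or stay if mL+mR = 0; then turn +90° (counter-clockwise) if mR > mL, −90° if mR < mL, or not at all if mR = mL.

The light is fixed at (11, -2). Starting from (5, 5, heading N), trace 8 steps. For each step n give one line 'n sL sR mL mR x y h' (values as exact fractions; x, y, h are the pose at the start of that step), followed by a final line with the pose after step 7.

0 10/41 10/29 -495/1189 700/1189 5 5 N
1 40/117 40/181 -9580/21177 11920/21177 5 6 W
2 4/5 20/53 -262/265 312/265 4 6 S
3 40/97 40/41 -3580/3977 5520/3977 4 5 E
4 10/41 10/29 -495/1189 700/1189 5 5 N
5 40/117 40/181 -9580/21177 11920/21177 5 6 W
6 4/5 20/53 -262/265 312/265 4 6 S
7 40/97 40/41 -3580/3977 5520/3977 4 5 E
final 5 5 N

n=0: pose=(5,5,N); sL=10/41, sR=10/29; mL=-495/1189, mR=700/1189; mL+mR=5/29 → advance +1; mR−mL=1195/1189 → turn +1·90°
n=1: pose=(5,6,W); sL=40/117, sR=40/181; mL=-9580/21177, mR=11920/21177; mL+mR=20/181 → advance +1; mR−mL=21500/21177 → turn +1·90°
n=2: pose=(4,6,S); sL=4/5, sR=20/53; mL=-262/265, mR=312/265; mL+mR=10/53 → advance +1; mR−mL=574/265 → turn +1·90°
n=3: pose=(4,5,E); sL=40/97, sR=40/41; mL=-3580/3977, mR=5520/3977; mL+mR=20/41 → advance +1; mR−mL=9100/3977 → turn +1·90°
n=4: pose=(5,5,N); sL=10/41, sR=10/29; mL=-495/1189, mR=700/1189; mL+mR=5/29 → advance +1; mR−mL=1195/1189 → turn +1·90°
n=5: pose=(5,6,W); sL=40/117, sR=40/181; mL=-9580/21177, mR=11920/21177; mL+mR=20/181 → advance +1; mR−mL=21500/21177 → turn +1·90°
n=6: pose=(4,6,S); sL=4/5, sR=20/53; mL=-262/265, mR=312/265; mL+mR=10/53 → advance +1; mR−mL=574/265 → turn +1·90°
n=7: pose=(4,5,E); sL=40/97, sR=40/41; mL=-3580/3977, mR=5520/3977; mL+mR=20/41 → advance +1; mR−mL=9100/3977 → turn +1·90°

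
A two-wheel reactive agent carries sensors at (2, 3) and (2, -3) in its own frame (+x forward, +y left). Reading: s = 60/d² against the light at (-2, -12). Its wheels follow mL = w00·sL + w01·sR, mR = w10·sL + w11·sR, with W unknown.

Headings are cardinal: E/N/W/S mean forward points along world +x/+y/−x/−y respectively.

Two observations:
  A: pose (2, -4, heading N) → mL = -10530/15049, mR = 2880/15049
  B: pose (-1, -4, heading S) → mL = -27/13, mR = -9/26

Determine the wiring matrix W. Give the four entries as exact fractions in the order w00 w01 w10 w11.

-1/2 -1 1 -1

obs A: pose=(2,-4,N) → sL=60/101, sR=60/149, mL=-10530/15049, mR=2880/15049
obs B: pose=(-1,-4,S) → sL=15/13, sR=3/2, mL=-27/13, mR=-9/26
sensor matrix S = [[60/101, 60/149], [15/13, 3/2]]; det S = 83430/195637
solve [mL_A; mL_B] = S·[w00; w01] and [mR_A; mR_B] = S·[w10; w11]:
  w00 = -1/2, w01 = -1, w10 = 1, w11 = -1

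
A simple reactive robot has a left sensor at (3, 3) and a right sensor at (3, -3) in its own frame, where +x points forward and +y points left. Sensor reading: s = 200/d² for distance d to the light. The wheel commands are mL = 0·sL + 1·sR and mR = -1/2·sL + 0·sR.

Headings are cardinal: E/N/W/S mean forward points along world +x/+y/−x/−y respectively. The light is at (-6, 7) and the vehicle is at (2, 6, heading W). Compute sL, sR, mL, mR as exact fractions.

left sensor world pos  = (-1, 3); dL² = 41
right sensor world pos = (-1, 9); dR² = 29
sL = 200/41 = 200/41
sR = 200/29 = 200/29
mL = 0·sL + 1·sR = 200/29
mR = -1/2·sL + 0·sR = -100/41

200/41 200/29 200/29 -100/41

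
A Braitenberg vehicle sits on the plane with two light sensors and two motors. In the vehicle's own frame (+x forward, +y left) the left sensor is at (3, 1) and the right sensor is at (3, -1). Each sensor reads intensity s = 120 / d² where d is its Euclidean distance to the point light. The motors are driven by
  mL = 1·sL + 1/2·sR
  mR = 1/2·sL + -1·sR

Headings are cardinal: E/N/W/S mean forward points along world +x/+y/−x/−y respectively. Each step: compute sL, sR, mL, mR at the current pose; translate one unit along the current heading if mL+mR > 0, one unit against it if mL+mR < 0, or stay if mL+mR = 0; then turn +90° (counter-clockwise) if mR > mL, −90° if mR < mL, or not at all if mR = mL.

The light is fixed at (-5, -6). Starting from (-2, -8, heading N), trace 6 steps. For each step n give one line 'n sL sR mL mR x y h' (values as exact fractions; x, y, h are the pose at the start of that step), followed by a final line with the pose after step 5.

n=0: pose=(-2,-8,N); sL=24, sR=120/17; mL=468/17, mR=84/17; mL+mR=552/17 → advance +1; mR−mL=-384/17 → turn -1·90°
n=1: pose=(-2,-7,E); sL=10/3, sR=3; mL=29/6, mR=-4/3; mL+mR=7/2 → advance +1; mR−mL=-37/6 → turn -1·90°
n=2: pose=(-1,-7,S); sL=120/41, sR=24/5; mL=1092/205, mR=-684/205; mL+mR=408/205 → advance +1; mR−mL=-1776/205 → turn -1·90°
n=3: pose=(-1,-8,W); sL=12, sR=60; mL=42, mR=-54; mL+mR=-12 → advance -1; mR−mL=-96 → turn -1·90°
n=4: pose=(0,-8,N); sL=120/17, sR=120/37; mL=5460/629, mR=180/629; mL+mR=5640/629 → advance +1; mR−mL=-5280/629 → turn -1·90°
n=5: pose=(0,-7,E); sL=15/8, sR=30/17; mL=375/136, mR=-225/272; mL+mR=525/272 → advance +1; mR−mL=-975/272 → turn -1·90°

0 24 120/17 468/17 84/17 -2 -8 N
1 10/3 3 29/6 -4/3 -2 -7 E
2 120/41 24/5 1092/205 -684/205 -1 -7 S
3 12 60 42 -54 -1 -8 W
4 120/17 120/37 5460/629 180/629 0 -8 N
5 15/8 30/17 375/136 -225/272 0 -7 E
final 1 -7 S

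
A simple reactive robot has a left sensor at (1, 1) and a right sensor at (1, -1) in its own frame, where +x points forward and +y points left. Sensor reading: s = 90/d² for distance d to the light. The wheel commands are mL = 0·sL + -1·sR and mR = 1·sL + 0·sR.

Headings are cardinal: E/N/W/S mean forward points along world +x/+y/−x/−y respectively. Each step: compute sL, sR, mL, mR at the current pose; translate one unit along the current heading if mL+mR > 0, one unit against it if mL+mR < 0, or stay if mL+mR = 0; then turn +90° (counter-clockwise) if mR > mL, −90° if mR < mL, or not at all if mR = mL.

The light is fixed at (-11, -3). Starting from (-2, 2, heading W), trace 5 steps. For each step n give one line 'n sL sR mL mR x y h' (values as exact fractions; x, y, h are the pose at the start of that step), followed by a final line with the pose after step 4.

n=0: pose=(-2,2,W); sL=9/8, sR=9/10; mL=-9/10, mR=9/8; mL+mR=9/40 → advance +1; mR−mL=81/40 → turn +1·90°
n=1: pose=(-3,2,S); sL=90/97, sR=18/13; mL=-18/13, mR=90/97; mL+mR=-576/1261 → advance -1; mR−mL=2916/1261 → turn +1·90°
n=2: pose=(-3,3,E); sL=9/13, sR=45/53; mL=-45/53, mR=9/13; mL+mR=-108/689 → advance -1; mR−mL=1062/689 → turn +1·90°
n=3: pose=(-4,3,N); sL=18/17, sR=90/113; mL=-90/113, mR=18/17; mL+mR=504/1921 → advance +1; mR−mL=3564/1921 → turn +1·90°
n=4: pose=(-4,4,W); sL=5/4, sR=9/10; mL=-9/10, mR=5/4; mL+mR=7/20 → advance +1; mR−mL=43/20 → turn +1·90°

0 9/8 9/10 -9/10 9/8 -2 2 W
1 90/97 18/13 -18/13 90/97 -3 2 S
2 9/13 45/53 -45/53 9/13 -3 3 E
3 18/17 90/113 -90/113 18/17 -4 3 N
4 5/4 9/10 -9/10 5/4 -4 4 W
final -5 4 S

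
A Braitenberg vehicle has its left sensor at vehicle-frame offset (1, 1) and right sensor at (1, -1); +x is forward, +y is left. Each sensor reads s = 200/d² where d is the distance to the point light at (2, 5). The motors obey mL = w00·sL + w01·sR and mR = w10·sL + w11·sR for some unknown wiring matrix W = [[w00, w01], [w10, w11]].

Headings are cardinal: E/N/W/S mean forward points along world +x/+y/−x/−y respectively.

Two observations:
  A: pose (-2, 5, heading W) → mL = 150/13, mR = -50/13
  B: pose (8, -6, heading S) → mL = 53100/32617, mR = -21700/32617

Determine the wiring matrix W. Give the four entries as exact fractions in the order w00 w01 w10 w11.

1 1/2 1/2 -1

obs A: pose=(-2,5,W) → sL=100/13, sR=100/13, mL=150/13, mR=-50/13
obs B: pose=(8,-6,S) → sL=200/193, sR=200/169, mL=53100/32617, mR=-21700/32617
sensor matrix S = [[100/13, 100/13], [200/193, 200/169]]; det S = 480000/424021
solve [mL_A; mL_B] = S·[w00; w01] and [mR_A; mR_B] = S·[w10; w11]:
  w00 = 1, w01 = 1/2, w10 = 1/2, w11 = -1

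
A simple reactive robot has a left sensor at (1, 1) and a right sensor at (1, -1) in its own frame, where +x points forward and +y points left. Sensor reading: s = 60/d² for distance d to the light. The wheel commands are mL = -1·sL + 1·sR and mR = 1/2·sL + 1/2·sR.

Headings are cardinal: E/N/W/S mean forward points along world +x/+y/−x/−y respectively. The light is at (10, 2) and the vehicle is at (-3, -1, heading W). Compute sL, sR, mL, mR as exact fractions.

left sensor world pos  = (-4, -2); dL² = 212
right sensor world pos = (-4, 0); dR² = 200
sL = 60/212 = 15/53
sR = 60/200 = 3/10
mL = -1·sL + 1·sR = 9/530
mR = 1/2·sL + 1/2·sR = 309/1060

15/53 3/10 9/530 309/1060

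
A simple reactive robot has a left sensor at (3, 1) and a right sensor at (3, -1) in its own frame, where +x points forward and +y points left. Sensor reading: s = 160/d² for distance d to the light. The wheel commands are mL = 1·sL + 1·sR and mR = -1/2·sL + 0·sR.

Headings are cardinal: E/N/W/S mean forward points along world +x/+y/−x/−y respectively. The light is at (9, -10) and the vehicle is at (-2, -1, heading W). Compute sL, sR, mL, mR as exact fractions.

8/13 20/37 556/481 -4/13

left sensor world pos  = (-5, -2); dL² = 260
right sensor world pos = (-5, 0); dR² = 296
sL = 160/260 = 8/13
sR = 160/296 = 20/37
mL = 1·sL + 1·sR = 556/481
mR = -1/2·sL + 0·sR = -4/13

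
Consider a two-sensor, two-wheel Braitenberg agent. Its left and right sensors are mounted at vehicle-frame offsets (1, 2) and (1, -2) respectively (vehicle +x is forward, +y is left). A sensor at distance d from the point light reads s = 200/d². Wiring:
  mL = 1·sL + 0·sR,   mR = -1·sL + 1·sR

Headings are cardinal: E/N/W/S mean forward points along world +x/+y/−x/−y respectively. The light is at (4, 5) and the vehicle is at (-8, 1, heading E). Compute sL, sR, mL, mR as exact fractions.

8/5 200/157 8/5 -256/785

left sensor world pos  = (-7, 3); dL² = 125
right sensor world pos = (-7, -1); dR² = 157
sL = 200/125 = 8/5
sR = 200/157 = 200/157
mL = 1·sL + 0·sR = 8/5
mR = -1·sL + 1·sR = -256/785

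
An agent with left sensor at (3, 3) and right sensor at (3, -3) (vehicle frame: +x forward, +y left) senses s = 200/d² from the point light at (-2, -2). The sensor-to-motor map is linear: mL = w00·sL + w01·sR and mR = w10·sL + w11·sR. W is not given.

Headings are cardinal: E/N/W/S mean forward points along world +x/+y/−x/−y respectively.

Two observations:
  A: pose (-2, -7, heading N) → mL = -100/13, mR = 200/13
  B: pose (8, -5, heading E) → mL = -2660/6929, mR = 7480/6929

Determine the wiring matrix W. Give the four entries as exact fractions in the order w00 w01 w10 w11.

obs A: pose=(-2,-7,N) → sL=200/13, sR=200/13, mL=-100/13, mR=200/13
obs B: pose=(8,-5,E) → sL=200/169, sR=40/41, mL=-2660/6929, mR=7480/6929
sensor matrix S = [[200/13, 200/13], [200/169, 40/41]]; det S = -288000/90077
solve [mL_A; mL_B] = S·[w00; w01] and [mR_A; mR_B] = S·[w10; w11]:
  w00 = 1/2, w01 = -1, w10 = 1/2, w11 = 1/2

1/2 -1 1/2 1/2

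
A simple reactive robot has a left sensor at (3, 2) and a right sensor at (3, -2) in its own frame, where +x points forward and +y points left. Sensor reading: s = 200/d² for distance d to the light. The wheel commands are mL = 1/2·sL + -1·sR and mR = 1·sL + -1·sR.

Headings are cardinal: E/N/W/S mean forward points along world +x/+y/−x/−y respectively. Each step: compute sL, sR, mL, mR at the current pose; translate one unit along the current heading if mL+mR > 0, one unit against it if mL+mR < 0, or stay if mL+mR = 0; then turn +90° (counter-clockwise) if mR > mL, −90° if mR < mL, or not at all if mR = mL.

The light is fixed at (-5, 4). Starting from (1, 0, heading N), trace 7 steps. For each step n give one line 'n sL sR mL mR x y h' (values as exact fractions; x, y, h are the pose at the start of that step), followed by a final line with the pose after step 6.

0 200/17 40/13 620/221 1920/221 1 0 N
1 100/17 20 -290/17 -240/17 1 1 W
2 200/117 200/61 -17300/7137 -11200/7137 2 1 S
3 2 50/29 -21/29 8/29 2 2 E
4 200/17 40/13 620/221 1920/221 1 2 N
5 100/9 20 -130/9 -80/9 1 3 W
6 200/97 200/41 -15300/3977 -11200/3977 2 3 S
final 2 4 E

n=0: pose=(1,0,N); sL=200/17, sR=40/13; mL=620/221, mR=1920/221; mL+mR=2540/221 → advance +1; mR−mL=100/17 → turn +1·90°
n=1: pose=(1,1,W); sL=100/17, sR=20; mL=-290/17, mR=-240/17; mL+mR=-530/17 → advance -1; mR−mL=50/17 → turn +1·90°
n=2: pose=(2,1,S); sL=200/117, sR=200/61; mL=-17300/7137, mR=-11200/7137; mL+mR=-9500/2379 → advance -1; mR−mL=100/117 → turn +1·90°
n=3: pose=(2,2,E); sL=2, sR=50/29; mL=-21/29, mR=8/29; mL+mR=-13/29 → advance -1; mR−mL=1 → turn +1·90°
n=4: pose=(1,2,N); sL=200/17, sR=40/13; mL=620/221, mR=1920/221; mL+mR=2540/221 → advance +1; mR−mL=100/17 → turn +1·90°
n=5: pose=(1,3,W); sL=100/9, sR=20; mL=-130/9, mR=-80/9; mL+mR=-70/3 → advance -1; mR−mL=50/9 → turn +1·90°
n=6: pose=(2,3,S); sL=200/97, sR=200/41; mL=-15300/3977, mR=-11200/3977; mL+mR=-26500/3977 → advance -1; mR−mL=100/97 → turn +1·90°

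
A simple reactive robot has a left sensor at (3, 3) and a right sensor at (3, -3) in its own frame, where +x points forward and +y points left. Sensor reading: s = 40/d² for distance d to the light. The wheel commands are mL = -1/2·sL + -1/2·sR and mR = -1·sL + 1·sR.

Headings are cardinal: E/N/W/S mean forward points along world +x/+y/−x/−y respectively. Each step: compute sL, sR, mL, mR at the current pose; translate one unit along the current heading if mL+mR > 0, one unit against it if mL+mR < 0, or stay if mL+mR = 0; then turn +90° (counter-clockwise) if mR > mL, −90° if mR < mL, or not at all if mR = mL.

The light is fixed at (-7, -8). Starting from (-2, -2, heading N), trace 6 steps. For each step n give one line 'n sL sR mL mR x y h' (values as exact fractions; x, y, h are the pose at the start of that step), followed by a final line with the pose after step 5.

n=0: pose=(-2,-2,N); sL=8/17, sR=8/29; mL=-184/493, mR=-96/493; mL+mR=-280/493 → advance -1; mR−mL=88/493 → turn +1·90°
n=1: pose=(-2,-3,W); sL=5, sR=10/17; mL=-95/34, mR=-75/17; mL+mR=-245/34 → advance -1; mR−mL=-55/34 → turn -1·90°
n=2: pose=(-1,-3,N); sL=40/73, sR=8/29; mL=-872/2117, mR=-576/2117; mL+mR=-1448/2117 → advance -1; mR−mL=296/2117 → turn +1·90°
n=3: pose=(-1,-4,W); sL=4, sR=20/29; mL=-68/29, mR=-96/29; mL+mR=-164/29 → advance -1; mR−mL=-28/29 → turn -1·90°
n=4: pose=(0,-4,N); sL=8/13, sR=40/149; mL=-856/1937, mR=-672/1937; mL+mR=-1528/1937 → advance -1; mR−mL=184/1937 → turn +1·90°
n=5: pose=(0,-5,W); sL=5/2, sR=10/13; mL=-85/52, mR=-45/26; mL+mR=-175/52 → advance -1; mR−mL=-5/52 → turn -1·90°

0 8/17 8/29 -184/493 -96/493 -2 -2 N
1 5 10/17 -95/34 -75/17 -2 -3 W
2 40/73 8/29 -872/2117 -576/2117 -1 -3 N
3 4 20/29 -68/29 -96/29 -1 -4 W
4 8/13 40/149 -856/1937 -672/1937 0 -4 N
5 5/2 10/13 -85/52 -45/26 0 -5 W
final 1 -5 N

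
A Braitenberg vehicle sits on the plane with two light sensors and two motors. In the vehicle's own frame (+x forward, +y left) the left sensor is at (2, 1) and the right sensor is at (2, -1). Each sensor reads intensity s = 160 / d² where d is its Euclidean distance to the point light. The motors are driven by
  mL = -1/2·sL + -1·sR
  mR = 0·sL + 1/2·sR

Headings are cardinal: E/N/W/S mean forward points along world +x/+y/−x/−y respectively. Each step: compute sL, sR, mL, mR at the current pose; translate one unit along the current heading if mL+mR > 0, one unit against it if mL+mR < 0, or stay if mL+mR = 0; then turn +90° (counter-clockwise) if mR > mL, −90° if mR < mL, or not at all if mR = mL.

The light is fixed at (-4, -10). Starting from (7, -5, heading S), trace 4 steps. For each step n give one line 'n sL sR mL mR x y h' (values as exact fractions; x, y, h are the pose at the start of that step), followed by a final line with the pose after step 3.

n=0: pose=(7,-5,S); sL=160/153, sR=160/109; mL=-33200/16677, mR=80/109; mL+mR=-20960/16677 → advance -1; mR−mL=45440/16677 → turn +1·90°
n=1: pose=(7,-4,E); sL=80/109, sR=80/97; mL=-12600/10573, mR=40/97; mL+mR=-8240/10573 → advance -1; mR−mL=16960/10573 → turn +1·90°
n=2: pose=(6,-4,N); sL=32/29, sR=32/37; mL=-1520/1073, mR=16/37; mL+mR=-1056/1073 → advance -1; mR−mL=1984/1073 → turn +1·90°
n=3: pose=(6,-5,W); sL=2, sR=8/5; mL=-13/5, mR=4/5; mL+mR=-9/5 → advance -1; mR−mL=17/5 → turn +1·90°

0 160/153 160/109 -33200/16677 80/109 7 -5 S
1 80/109 80/97 -12600/10573 40/97 7 -4 E
2 32/29 32/37 -1520/1073 16/37 6 -4 N
3 2 8/5 -13/5 4/5 6 -5 W
final 7 -5 S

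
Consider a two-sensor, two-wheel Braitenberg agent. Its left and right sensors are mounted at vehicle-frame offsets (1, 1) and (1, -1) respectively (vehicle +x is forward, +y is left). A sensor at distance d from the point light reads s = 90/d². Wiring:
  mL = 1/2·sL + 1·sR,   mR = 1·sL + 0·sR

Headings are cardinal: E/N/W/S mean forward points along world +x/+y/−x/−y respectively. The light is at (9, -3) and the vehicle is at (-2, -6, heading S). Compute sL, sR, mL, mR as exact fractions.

45/58 9/16 441/464 45/58

left sensor world pos  = (-1, -7); dL² = 116
right sensor world pos = (-3, -7); dR² = 160
sL = 90/116 = 45/58
sR = 90/160 = 9/16
mL = 1/2·sL + 1·sR = 441/464
mR = 1·sL + 0·sR = 45/58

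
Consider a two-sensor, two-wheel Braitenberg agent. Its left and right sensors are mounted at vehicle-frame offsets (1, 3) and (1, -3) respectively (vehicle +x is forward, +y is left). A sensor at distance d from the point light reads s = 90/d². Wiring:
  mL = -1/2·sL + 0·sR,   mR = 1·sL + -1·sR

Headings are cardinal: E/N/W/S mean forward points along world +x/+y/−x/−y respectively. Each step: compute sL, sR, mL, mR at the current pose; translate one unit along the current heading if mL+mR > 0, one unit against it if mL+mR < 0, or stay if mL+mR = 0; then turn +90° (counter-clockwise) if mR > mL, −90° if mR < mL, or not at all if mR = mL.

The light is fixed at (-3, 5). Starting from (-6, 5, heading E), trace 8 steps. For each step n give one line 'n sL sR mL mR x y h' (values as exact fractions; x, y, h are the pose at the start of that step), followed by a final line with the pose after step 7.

0 90/13 90/13 -45/13 0 -6 5 E
1 9/5 45 -9/10 -216/5 -7 5 N
2 90/13 18/5 -45/13 216/65 -7 4 E
3 45/32 45/2 -45/64 -675/32 -8 4 N
4 90/17 90/41 -45/17 2160/697 -8 3 E
5 9/5 45 -9/10 -216/5 -7 3 N
6 10 2 -5 8 -7 2 E
7 9/4 45/2 -9/8 -81/4 -6 2 N
final -6 1 E

n=0: pose=(-6,5,E); sL=90/13, sR=90/13; mL=-45/13, mR=0; mL+mR=-45/13 → advance -1; mR−mL=45/13 → turn +1·90°
n=1: pose=(-7,5,N); sL=9/5, sR=45; mL=-9/10, mR=-216/5; mL+mR=-441/10 → advance -1; mR−mL=-423/10 → turn -1·90°
n=2: pose=(-7,4,E); sL=90/13, sR=18/5; mL=-45/13, mR=216/65; mL+mR=-9/65 → advance -1; mR−mL=441/65 → turn +1·90°
n=3: pose=(-8,4,N); sL=45/32, sR=45/2; mL=-45/64, mR=-675/32; mL+mR=-1395/64 → advance -1; mR−mL=-1305/64 → turn -1·90°
n=4: pose=(-8,3,E); sL=90/17, sR=90/41; mL=-45/17, mR=2160/697; mL+mR=315/697 → advance +1; mR−mL=4005/697 → turn +1·90°
n=5: pose=(-7,3,N); sL=9/5, sR=45; mL=-9/10, mR=-216/5; mL+mR=-441/10 → advance -1; mR−mL=-423/10 → turn -1·90°
n=6: pose=(-7,2,E); sL=10, sR=2; mL=-5, mR=8; mL+mR=3 → advance +1; mR−mL=13 → turn +1·90°
n=7: pose=(-6,2,N); sL=9/4, sR=45/2; mL=-9/8, mR=-81/4; mL+mR=-171/8 → advance -1; mR−mL=-153/8 → turn -1·90°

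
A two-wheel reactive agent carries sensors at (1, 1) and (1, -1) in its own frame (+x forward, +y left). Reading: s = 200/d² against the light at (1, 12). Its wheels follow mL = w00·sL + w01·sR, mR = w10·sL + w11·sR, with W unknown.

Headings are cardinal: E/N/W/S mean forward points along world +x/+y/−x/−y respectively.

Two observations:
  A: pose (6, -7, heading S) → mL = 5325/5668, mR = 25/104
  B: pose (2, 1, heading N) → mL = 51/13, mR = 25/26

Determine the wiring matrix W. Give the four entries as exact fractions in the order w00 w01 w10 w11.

obs A: pose=(6,-7,S) → sL=50/109, sR=25/52, mL=5325/5668, mR=25/104
obs B: pose=(2,1,N) → sL=2, sR=25/13, mL=51/13, mR=25/26
sensor matrix S = [[50/109, 25/52], [2, 25/13]]; det S = -225/2834
solve [mL_A; mL_B] = S·[w00; w01] and [mR_A; mR_B] = S·[w10; w11]:
  w00 = 1, w01 = 1, w10 = 0, w11 = 1/2

1 1 0 1/2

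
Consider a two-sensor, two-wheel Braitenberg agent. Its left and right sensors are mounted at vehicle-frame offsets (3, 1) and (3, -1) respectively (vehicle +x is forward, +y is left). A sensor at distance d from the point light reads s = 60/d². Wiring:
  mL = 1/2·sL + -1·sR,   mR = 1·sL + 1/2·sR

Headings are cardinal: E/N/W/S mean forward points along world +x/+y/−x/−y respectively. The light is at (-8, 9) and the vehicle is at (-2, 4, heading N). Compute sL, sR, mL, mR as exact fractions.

60/29 60/53 -150/1537 4050/1537

left sensor world pos  = (-3, 7); dL² = 29
right sensor world pos = (-1, 7); dR² = 53
sL = 60/29 = 60/29
sR = 60/53 = 60/53
mL = 1/2·sL + -1·sR = -150/1537
mR = 1·sL + 1/2·sR = 4050/1537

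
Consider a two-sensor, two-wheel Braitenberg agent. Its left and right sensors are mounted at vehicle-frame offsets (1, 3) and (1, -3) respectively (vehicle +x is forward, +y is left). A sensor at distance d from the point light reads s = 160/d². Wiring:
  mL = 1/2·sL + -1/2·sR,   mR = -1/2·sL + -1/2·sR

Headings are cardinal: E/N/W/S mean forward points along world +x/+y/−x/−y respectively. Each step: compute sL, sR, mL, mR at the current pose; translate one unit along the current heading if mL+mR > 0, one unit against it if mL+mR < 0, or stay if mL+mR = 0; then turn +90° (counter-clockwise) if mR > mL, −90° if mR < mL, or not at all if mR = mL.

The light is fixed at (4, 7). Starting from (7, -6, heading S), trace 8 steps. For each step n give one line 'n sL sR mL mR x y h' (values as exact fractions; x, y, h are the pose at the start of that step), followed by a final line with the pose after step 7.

0 20/29 40/49 -90/1421 -1070/1421 7 -6 S
1 160/229 32/17 -2304/3893 -5024/3893 7 -5 W
2 80/61 16/17 192/1037 -1168/1037 8 -5 N
3 32/25 160/281 2496/7025 -6496/7025 8 -6 E
4 20/29 40/49 -90/1421 -1070/1421 7 -6 S
5 160/229 32/17 -2304/3893 -5024/3893 7 -5 W
6 80/61 16/17 192/1037 -1168/1037 8 -5 N
7 32/25 160/281 2496/7025 -6496/7025 8 -6 E
final 7 -6 S

n=0: pose=(7,-6,S); sL=20/29, sR=40/49; mL=-90/1421, mR=-1070/1421; mL+mR=-40/49 → advance -1; mR−mL=-20/29 → turn -1·90°
n=1: pose=(7,-5,W); sL=160/229, sR=32/17; mL=-2304/3893, mR=-5024/3893; mL+mR=-32/17 → advance -1; mR−mL=-160/229 → turn -1·90°
n=2: pose=(8,-5,N); sL=80/61, sR=16/17; mL=192/1037, mR=-1168/1037; mL+mR=-16/17 → advance -1; mR−mL=-80/61 → turn -1·90°
n=3: pose=(8,-6,E); sL=32/25, sR=160/281; mL=2496/7025, mR=-6496/7025; mL+mR=-160/281 → advance -1; mR−mL=-32/25 → turn -1·90°
n=4: pose=(7,-6,S); sL=20/29, sR=40/49; mL=-90/1421, mR=-1070/1421; mL+mR=-40/49 → advance -1; mR−mL=-20/29 → turn -1·90°
n=5: pose=(7,-5,W); sL=160/229, sR=32/17; mL=-2304/3893, mR=-5024/3893; mL+mR=-32/17 → advance -1; mR−mL=-160/229 → turn -1·90°
n=6: pose=(8,-5,N); sL=80/61, sR=16/17; mL=192/1037, mR=-1168/1037; mL+mR=-16/17 → advance -1; mR−mL=-80/61 → turn -1·90°
n=7: pose=(8,-6,E); sL=32/25, sR=160/281; mL=2496/7025, mR=-6496/7025; mL+mR=-160/281 → advance -1; mR−mL=-32/25 → turn -1·90°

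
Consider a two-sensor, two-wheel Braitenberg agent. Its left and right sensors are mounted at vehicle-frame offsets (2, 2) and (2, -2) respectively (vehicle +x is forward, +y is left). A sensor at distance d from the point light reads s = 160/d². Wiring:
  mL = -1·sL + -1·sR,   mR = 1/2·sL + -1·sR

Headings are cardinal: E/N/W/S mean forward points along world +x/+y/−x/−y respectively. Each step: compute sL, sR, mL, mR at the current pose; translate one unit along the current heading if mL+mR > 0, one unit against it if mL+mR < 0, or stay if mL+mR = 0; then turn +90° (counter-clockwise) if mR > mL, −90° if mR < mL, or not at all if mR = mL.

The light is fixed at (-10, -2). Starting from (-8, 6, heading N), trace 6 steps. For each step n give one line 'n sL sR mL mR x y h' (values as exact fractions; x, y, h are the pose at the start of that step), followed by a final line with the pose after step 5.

n=0: pose=(-8,6,N); sL=8/5, sR=40/29; mL=-432/145, mR=-84/145; mL+mR=-516/145 → advance -1; mR−mL=12/5 → turn +1·90°
n=1: pose=(-8,5,W); sL=32/5, sR=160/81; mL=-3392/405, mR=496/405; mL+mR=-2896/405 → advance -1; mR−mL=48/5 → turn +1·90°
n=2: pose=(-7,5,S); sL=16/5, sR=80/13; mL=-608/65, mR=-296/65; mL+mR=-904/65 → advance -1; mR−mL=24/5 → turn +1·90°
n=3: pose=(-7,6,E); sL=32/25, sR=160/61; mL=-5952/1525, mR=-3024/1525; mL+mR=-8976/1525 → advance -1; mR−mL=48/25 → turn +1·90°
n=4: pose=(-8,6,N); sL=8/5, sR=40/29; mL=-432/145, mR=-84/145; mL+mR=-516/145 → advance -1; mR−mL=12/5 → turn +1·90°
n=5: pose=(-8,5,W); sL=32/5, sR=160/81; mL=-3392/405, mR=496/405; mL+mR=-2896/405 → advance -1; mR−mL=48/5 → turn +1·90°

0 8/5 40/29 -432/145 -84/145 -8 6 N
1 32/5 160/81 -3392/405 496/405 -8 5 W
2 16/5 80/13 -608/65 -296/65 -7 5 S
3 32/25 160/61 -5952/1525 -3024/1525 -7 6 E
4 8/5 40/29 -432/145 -84/145 -8 6 N
5 32/5 160/81 -3392/405 496/405 -8 5 W
final -7 5 S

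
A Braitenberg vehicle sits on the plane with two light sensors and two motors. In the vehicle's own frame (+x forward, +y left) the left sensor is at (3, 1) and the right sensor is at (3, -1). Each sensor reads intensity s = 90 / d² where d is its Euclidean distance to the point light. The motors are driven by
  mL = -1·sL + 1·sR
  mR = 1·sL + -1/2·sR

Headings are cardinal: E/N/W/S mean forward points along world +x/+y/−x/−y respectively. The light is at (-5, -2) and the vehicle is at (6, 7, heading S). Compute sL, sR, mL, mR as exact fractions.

left sensor world pos  = (7, 4); dL² = 180
right sensor world pos = (5, 4); dR² = 136
sL = 90/180 = 1/2
sR = 90/136 = 45/68
mL = -1·sL + 1·sR = 11/68
mR = 1·sL + -1/2·sR = 23/136

1/2 45/68 11/68 23/136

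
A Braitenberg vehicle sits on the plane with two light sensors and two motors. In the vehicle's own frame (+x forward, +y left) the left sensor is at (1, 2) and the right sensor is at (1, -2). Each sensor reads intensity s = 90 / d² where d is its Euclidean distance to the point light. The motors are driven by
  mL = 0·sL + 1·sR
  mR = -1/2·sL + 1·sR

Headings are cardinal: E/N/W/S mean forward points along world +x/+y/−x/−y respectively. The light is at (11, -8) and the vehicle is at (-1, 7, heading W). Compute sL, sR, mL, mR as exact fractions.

45/169 45/229 45/229 4905/77402

left sensor world pos  = (-2, 5); dL² = 338
right sensor world pos = (-2, 9); dR² = 458
sL = 90/338 = 45/169
sR = 90/458 = 45/229
mL = 0·sL + 1·sR = 45/229
mR = -1/2·sL + 1·sR = 4905/77402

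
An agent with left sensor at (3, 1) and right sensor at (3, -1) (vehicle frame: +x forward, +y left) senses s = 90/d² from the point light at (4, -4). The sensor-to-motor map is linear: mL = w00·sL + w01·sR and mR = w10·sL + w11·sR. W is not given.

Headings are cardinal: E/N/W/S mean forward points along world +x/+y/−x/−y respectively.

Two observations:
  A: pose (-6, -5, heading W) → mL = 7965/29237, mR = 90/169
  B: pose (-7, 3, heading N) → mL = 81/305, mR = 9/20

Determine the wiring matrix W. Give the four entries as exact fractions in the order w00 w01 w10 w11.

-1/2 1 0 1

obs A: pose=(-6,-5,W) → sL=90/173, sR=90/169, mL=7965/29237, mR=90/169
obs B: pose=(-7,3,N) → sL=45/122, sR=9/20, mL=81/305, mR=9/20
sensor matrix S = [[90/173, 90/169], [45/122, 9/20]]; det S = 134379/3566914
solve [mL_A; mL_B] = S·[w00; w01] and [mR_A; mR_B] = S·[w10; w11]:
  w00 = -1/2, w01 = 1, w10 = 0, w11 = 1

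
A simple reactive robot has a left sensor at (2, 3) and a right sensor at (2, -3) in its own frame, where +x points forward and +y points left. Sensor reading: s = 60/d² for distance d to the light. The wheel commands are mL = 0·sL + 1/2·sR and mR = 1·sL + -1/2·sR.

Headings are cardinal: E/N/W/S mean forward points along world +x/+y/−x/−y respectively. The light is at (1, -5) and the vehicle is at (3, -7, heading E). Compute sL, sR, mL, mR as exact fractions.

60/17 60/41 30/41 1950/697

left sensor world pos  = (5, -4); dL² = 17
right sensor world pos = (5, -10); dR² = 41
sL = 60/17 = 60/17
sR = 60/41 = 60/41
mL = 0·sL + 1/2·sR = 30/41
mR = 1·sL + -1/2·sR = 1950/697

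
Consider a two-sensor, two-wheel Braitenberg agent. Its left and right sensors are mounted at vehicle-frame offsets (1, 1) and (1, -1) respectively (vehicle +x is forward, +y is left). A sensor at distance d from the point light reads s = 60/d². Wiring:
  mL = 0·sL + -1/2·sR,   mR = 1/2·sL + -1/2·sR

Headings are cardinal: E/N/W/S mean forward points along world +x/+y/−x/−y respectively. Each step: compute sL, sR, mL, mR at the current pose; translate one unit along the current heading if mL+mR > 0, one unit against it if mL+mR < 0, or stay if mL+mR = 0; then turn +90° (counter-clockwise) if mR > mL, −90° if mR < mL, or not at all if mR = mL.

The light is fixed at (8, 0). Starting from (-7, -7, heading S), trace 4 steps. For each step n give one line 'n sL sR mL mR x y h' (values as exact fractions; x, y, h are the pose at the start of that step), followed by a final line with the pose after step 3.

0 3/13 3/16 -3/32 9/416 -7 -7 S
1 60/221 12/49 -6/49 144/10829 -7 -6 E
2 30/157 6/25 -3/25 -96/3925 -8 -6 N
3 60/353 12/65 -6/65 -168/22945 -8 -7 W
final -7 -7 S

n=0: pose=(-7,-7,S); sL=3/13, sR=3/16; mL=-3/32, mR=9/416; mL+mR=-15/208 → advance -1; mR−mL=3/26 → turn +1·90°
n=1: pose=(-7,-6,E); sL=60/221, sR=12/49; mL=-6/49, mR=144/10829; mL+mR=-1182/10829 → advance -1; mR−mL=30/221 → turn +1·90°
n=2: pose=(-8,-6,N); sL=30/157, sR=6/25; mL=-3/25, mR=-96/3925; mL+mR=-567/3925 → advance -1; mR−mL=15/157 → turn +1·90°
n=3: pose=(-8,-7,W); sL=60/353, sR=12/65; mL=-6/65, mR=-168/22945; mL+mR=-2286/22945 → advance -1; mR−mL=30/353 → turn +1·90°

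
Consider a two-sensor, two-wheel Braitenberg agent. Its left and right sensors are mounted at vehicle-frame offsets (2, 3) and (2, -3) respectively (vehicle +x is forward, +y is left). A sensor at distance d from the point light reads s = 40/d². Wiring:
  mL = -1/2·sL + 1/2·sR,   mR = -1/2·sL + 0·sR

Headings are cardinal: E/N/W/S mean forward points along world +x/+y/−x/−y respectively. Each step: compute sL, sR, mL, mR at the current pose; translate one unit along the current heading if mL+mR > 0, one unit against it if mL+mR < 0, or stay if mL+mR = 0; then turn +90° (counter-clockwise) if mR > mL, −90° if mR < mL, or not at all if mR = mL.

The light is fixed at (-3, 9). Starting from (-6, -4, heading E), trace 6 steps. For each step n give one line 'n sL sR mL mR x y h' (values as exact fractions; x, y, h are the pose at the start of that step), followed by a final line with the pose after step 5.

0 40/101 40/257 -3120/25957 -20/101 -6 -4 E
1 20/113 20/137 -240/15481 -10/113 -7 -4 S
2 40/261 40/117 320/3393 -20/261 -7 -3 W
3 10/41 5/13 75/1066 -5/41 -8 -3 N
4 40/109 8/53 -624/5777 -20/109 -8 -4 E
5 20/117 20/153 -40/1989 -10/117 -9 -4 S
final -9 -3 W

n=0: pose=(-6,-4,E); sL=40/101, sR=40/257; mL=-3120/25957, mR=-20/101; mL+mR=-8260/25957 → advance -1; mR−mL=-20/257 → turn -1·90°
n=1: pose=(-7,-4,S); sL=20/113, sR=20/137; mL=-240/15481, mR=-10/113; mL+mR=-1610/15481 → advance -1; mR−mL=-10/137 → turn -1·90°
n=2: pose=(-7,-3,W); sL=40/261, sR=40/117; mL=320/3393, mR=-20/261; mL+mR=20/1131 → advance +1; mR−mL=-20/117 → turn -1·90°
n=3: pose=(-8,-3,N); sL=10/41, sR=5/13; mL=75/1066, mR=-5/41; mL+mR=-55/1066 → advance -1; mR−mL=-5/26 → turn -1·90°
n=4: pose=(-8,-4,E); sL=40/109, sR=8/53; mL=-624/5777, mR=-20/109; mL+mR=-1684/5777 → advance -1; mR−mL=-4/53 → turn -1·90°
n=5: pose=(-9,-4,S); sL=20/117, sR=20/153; mL=-40/1989, mR=-10/117; mL+mR=-70/663 → advance -1; mR−mL=-10/153 → turn -1·90°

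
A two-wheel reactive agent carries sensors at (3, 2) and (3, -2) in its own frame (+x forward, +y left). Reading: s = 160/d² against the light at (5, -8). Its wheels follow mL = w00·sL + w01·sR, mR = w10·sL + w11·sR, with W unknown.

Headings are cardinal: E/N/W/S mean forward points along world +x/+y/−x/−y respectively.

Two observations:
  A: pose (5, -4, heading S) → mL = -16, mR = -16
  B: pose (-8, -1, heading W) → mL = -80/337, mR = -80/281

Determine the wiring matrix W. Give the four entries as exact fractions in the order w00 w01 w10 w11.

0 -1/2 -1/2 0

obs A: pose=(5,-4,S) → sL=32, sR=32, mL=-16, mR=-16
obs B: pose=(-8,-1,W) → sL=160/281, sR=160/337, mL=-80/337, mR=-80/281
sensor matrix S = [[32, 32], [160/281, 160/337]]; det S = -286720/94697
solve [mL_A; mL_B] = S·[w00; w01] and [mR_A; mR_B] = S·[w10; w11]:
  w00 = 0, w01 = -1/2, w10 = -1/2, w11 = 0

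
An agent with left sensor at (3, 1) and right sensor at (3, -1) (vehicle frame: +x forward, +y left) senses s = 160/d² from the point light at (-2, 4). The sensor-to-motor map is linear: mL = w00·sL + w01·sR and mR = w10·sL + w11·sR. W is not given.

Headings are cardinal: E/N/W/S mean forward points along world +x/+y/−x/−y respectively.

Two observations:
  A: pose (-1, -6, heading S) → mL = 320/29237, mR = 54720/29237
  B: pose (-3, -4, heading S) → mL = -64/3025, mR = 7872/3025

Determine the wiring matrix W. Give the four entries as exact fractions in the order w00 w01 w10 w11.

-1/2 1/2 1 1

obs A: pose=(-1,-6,S) → sL=160/173, sR=160/169, mL=320/29237, mR=54720/29237
obs B: pose=(-3,-4,S) → sL=160/121, sR=32/25, mL=-64/3025, mR=7872/3025
sensor matrix S = [[160/173, 160/169], [160/121, 32/25]]; det S = -1204224/17688385
solve [mL_A; mL_B] = S·[w00; w01] and [mR_A; mR_B] = S·[w10; w11]:
  w00 = -1/2, w01 = 1/2, w10 = 1, w11 = 1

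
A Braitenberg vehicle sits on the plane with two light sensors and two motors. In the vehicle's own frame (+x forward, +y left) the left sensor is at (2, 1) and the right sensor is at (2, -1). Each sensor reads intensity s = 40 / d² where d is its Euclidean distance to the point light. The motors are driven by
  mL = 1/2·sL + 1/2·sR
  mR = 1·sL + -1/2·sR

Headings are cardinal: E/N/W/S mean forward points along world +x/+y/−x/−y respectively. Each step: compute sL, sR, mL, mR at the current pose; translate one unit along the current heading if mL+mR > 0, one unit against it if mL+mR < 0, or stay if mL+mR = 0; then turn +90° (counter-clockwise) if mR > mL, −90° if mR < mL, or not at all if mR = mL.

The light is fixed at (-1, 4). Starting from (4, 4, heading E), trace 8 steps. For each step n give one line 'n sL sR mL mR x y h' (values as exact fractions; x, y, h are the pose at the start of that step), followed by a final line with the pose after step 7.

0 4/5 4/5 4/5 2/5 4 4 E
1 40/53 40/29 1640/1537 100/1537 5 4 S
2 2 5/2 9/4 3/4 5 3 W
3 40/17 40/37 1080/629 1140/629 4 3 N
4 4 4 4 2 4 4 W
5 40/13 40/29 840/377 900/377 3 4 N
6 10 5 15/2 15/2 3 5 W
7 40 8 24 36 2 5 W
final 1 5 S

n=0: pose=(4,4,E); sL=4/5, sR=4/5; mL=4/5, mR=2/5; mL+mR=6/5 → advance +1; mR−mL=-2/5 → turn -1·90°
n=1: pose=(5,4,S); sL=40/53, sR=40/29; mL=1640/1537, mR=100/1537; mL+mR=60/53 → advance +1; mR−mL=-1540/1537 → turn -1·90°
n=2: pose=(5,3,W); sL=2, sR=5/2; mL=9/4, mR=3/4; mL+mR=3 → advance +1; mR−mL=-3/2 → turn -1·90°
n=3: pose=(4,3,N); sL=40/17, sR=40/37; mL=1080/629, mR=1140/629; mL+mR=60/17 → advance +1; mR−mL=60/629 → turn +1·90°
n=4: pose=(4,4,W); sL=4, sR=4; mL=4, mR=2; mL+mR=6 → advance +1; mR−mL=-2 → turn -1·90°
n=5: pose=(3,4,N); sL=40/13, sR=40/29; mL=840/377, mR=900/377; mL+mR=60/13 → advance +1; mR−mL=60/377 → turn +1·90°
n=6: pose=(3,5,W); sL=10, sR=5; mL=15/2, mR=15/2; mL+mR=15 → advance +1; mR−mL=0 → turn +0·90°
n=7: pose=(2,5,W); sL=40, sR=8; mL=24, mR=36; mL+mR=60 → advance +1; mR−mL=12 → turn +1·90°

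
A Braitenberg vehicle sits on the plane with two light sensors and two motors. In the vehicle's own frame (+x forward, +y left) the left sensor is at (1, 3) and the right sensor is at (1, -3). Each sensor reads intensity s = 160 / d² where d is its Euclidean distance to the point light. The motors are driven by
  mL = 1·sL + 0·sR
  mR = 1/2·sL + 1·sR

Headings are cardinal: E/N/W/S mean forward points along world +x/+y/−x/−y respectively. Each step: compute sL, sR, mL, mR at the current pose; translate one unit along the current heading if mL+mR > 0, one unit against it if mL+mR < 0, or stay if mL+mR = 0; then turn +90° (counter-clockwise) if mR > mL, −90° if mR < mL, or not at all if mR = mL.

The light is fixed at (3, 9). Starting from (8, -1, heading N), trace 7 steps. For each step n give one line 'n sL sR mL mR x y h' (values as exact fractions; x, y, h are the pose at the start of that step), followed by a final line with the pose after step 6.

n=0: pose=(8,-1,N); sL=32/17, sR=32/29; mL=32/17, mR=1008/493; mL+mR=1936/493 → advance +1; mR−mL=80/493 → turn +1·90°
n=1: pose=(8,0,W); sL=1, sR=40/13; mL=1, mR=93/26; mL+mR=119/26 → advance +1; mR−mL=67/26 → turn +1·90°
n=2: pose=(7,0,S); sL=160/149, sR=160/101; mL=160/149, mR=31920/15049; mL+mR=48080/15049 → advance +1; mR−mL=15760/15049 → turn +1·90°
n=3: pose=(7,-1,E); sL=80/37, sR=80/97; mL=80/37, mR=6840/3589; mL+mR=14600/3589 → advance +1; mR−mL=-920/3589 → turn -1·90°
n=4: pose=(8,-1,S); sL=32/37, sR=32/25; mL=32/37, mR=1584/925; mL+mR=2384/925 → advance +1; mR−mL=784/925 → turn +1·90°
n=5: pose=(8,-2,E); sL=8/5, sR=20/29; mL=8/5, mR=216/145; mL+mR=448/145 → advance +1; mR−mL=-16/145 → turn -1·90°
n=6: pose=(9,-2,S); sL=32/45, sR=160/153; mL=32/45, mR=1072/765; mL+mR=1616/765 → advance +1; mR−mL=176/255 → turn +1·90°

0 32/17 32/29 32/17 1008/493 8 -1 N
1 1 40/13 1 93/26 8 0 W
2 160/149 160/101 160/149 31920/15049 7 0 S
3 80/37 80/97 80/37 6840/3589 7 -1 E
4 32/37 32/25 32/37 1584/925 8 -1 S
5 8/5 20/29 8/5 216/145 8 -2 E
6 32/45 160/153 32/45 1072/765 9 -2 S
final 9 -3 E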